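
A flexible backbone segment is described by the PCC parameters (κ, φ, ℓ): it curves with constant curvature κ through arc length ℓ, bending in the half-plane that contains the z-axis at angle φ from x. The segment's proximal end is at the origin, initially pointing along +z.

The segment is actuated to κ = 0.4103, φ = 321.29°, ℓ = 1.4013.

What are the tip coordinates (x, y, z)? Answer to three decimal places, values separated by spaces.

θ = κ·ℓ = 0.4103 × 1.4013 = 0.57495 rad
ρ = (1 − cos θ)/κ = (1 − 0.83922)/0.4103 = 0.39187
z = sin θ / κ = 0.54380/0.4103 = 1.32536
x = ρ cos φ = 0.39187 × cos(321.29°) = 0.30578
y = ρ sin φ = 0.39187 × sin(321.29°) = -0.24506

0.306 -0.245 1.325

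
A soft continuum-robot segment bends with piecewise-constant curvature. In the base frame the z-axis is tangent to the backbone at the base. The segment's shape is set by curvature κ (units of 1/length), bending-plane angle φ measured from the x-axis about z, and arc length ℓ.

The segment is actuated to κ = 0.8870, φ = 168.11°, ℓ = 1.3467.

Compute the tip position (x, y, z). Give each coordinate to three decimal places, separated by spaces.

θ = κ·ℓ = 0.8870 × 1.3467 = 1.19452 rad
ρ = (1 − cos θ)/κ = (1 − 0.36746)/0.8870 = 0.71313
z = sin θ / κ = 0.93004/0.8870 = 1.04852
x = ρ cos φ = 0.71313 × cos(168.11°) = -0.69783
y = ρ sin φ = 0.71313 × sin(168.11°) = 0.14693

-0.698 0.147 1.049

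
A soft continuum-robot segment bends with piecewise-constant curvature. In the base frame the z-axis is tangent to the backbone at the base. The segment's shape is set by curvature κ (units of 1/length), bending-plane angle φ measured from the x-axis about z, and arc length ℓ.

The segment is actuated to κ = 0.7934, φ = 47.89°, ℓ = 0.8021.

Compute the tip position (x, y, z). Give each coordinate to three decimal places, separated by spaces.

θ = κ·ℓ = 0.7934 × 0.8021 = 0.63639 rad
ρ = (1 − cos θ)/κ = (1 − 0.80425)/0.7934 = 0.24672
z = sin θ / κ = 0.59429/0.7934 = 0.74905
x = ρ cos φ = 0.24672 × cos(47.89°) = 0.16544
y = ρ sin φ = 0.24672 × sin(47.89°) = 0.18303

0.165 0.183 0.749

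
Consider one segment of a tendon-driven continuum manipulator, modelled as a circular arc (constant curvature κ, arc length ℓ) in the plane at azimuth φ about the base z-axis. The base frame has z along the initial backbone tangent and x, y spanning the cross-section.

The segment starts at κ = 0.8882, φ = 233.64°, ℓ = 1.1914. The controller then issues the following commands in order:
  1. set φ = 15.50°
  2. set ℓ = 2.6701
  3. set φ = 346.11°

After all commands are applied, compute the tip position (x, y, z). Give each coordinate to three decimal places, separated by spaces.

1.878 -0.464 0.784

initial: κ=0.8882, φ=233.64°, ℓ=1.1914
cmd 1: set φ=15.50° → (κ,φ,ℓ)=(0.8882,15.50°,1.1914) → tip=(0.5528,0.1533,0.9812)
cmd 2: set ℓ=2.6701 → (κ,φ,ℓ)=(0.8882,15.50°,2.6701) → tip=(1.8638,0.5169,0.7838)
cmd 3: set φ=346.11° → (κ,φ,ℓ)=(0.8882,346.11°,2.6701) → tip=(1.8776,-0.4643,0.7838)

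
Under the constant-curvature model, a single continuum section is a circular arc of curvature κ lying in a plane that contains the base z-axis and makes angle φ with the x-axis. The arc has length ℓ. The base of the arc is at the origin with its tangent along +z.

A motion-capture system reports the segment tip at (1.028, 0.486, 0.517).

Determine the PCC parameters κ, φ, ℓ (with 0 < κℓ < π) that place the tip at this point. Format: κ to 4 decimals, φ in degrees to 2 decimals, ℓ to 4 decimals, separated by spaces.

ρ = √(x²+y²) = √(1.028² + 0.486²) = 1.13709
φ = atan2(y, x) mod 360° = atan2(0.486, 1.028) = 25.3030°
|p|² = ρ² + z² = 1.13709² + 0.517² = 1.56027
κ = 2ρ / |p|² = 2×1.13709 / 1.56027 = 1.45756
θ = 2·atan2(ρ, z) = 2·atan2(1.13709, 0.517) = 2.28813 rad
ℓ = θ/κ = 2.28813/1.45756 = 1.56984

1.4576 25.30 1.5698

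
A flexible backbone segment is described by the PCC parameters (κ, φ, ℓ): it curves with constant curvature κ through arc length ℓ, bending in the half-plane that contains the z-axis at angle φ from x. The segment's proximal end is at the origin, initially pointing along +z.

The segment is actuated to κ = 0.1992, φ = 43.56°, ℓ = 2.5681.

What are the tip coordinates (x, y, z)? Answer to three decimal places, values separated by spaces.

0.466 0.443 2.458

θ = κ·ℓ = 0.1992 × 2.5681 = 0.51157 rad
ρ = (1 − cos θ)/κ = (1 − 0.87198)/0.1992 = 0.64267
z = sin θ / κ = 0.48954/0.1992 = 2.45754
x = ρ cos φ = 0.64267 × cos(43.56°) = 0.46572
y = ρ sin φ = 0.64267 × sin(43.56°) = 0.44288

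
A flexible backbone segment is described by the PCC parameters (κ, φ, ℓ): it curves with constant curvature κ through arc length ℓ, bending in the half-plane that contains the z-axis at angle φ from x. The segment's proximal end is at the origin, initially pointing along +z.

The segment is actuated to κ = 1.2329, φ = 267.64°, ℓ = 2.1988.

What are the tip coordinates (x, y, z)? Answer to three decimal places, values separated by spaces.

θ = κ·ℓ = 1.2329 × 2.1988 = 2.71090 rad
ρ = (1 − cos θ)/κ = (1 − -0.90868)/1.2329 = 1.54812
z = sin θ / κ = 0.41750/1.2329 = 0.33863
x = ρ cos φ = 1.54812 × cos(267.64°) = -0.06375
y = ρ sin φ = 1.54812 × sin(267.64°) = -1.54681

-0.064 -1.547 0.339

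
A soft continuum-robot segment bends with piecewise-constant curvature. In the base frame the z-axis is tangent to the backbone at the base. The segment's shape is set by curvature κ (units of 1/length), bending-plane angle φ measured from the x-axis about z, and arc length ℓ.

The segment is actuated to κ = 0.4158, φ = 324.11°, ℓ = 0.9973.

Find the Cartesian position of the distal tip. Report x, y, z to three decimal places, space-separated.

θ = κ·ℓ = 0.4158 × 0.9973 = 0.41468 rad
ρ = (1 − cos θ)/κ = (1 − 0.91525)/0.4158 = 0.20383
z = sin θ / κ = 0.40289/0.4158 = 0.96896
x = ρ cos φ = 0.20383 × cos(324.11°) = 0.16513
y = ρ sin φ = 0.20383 × sin(324.11°) = -0.11949

0.165 -0.119 0.969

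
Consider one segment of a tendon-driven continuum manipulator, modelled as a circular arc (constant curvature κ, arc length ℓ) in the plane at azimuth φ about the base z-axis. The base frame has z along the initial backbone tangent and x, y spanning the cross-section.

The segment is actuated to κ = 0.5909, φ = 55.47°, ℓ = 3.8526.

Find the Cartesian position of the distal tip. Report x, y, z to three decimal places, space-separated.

1.581 2.298 1.288

θ = κ·ℓ = 0.5909 × 3.8526 = 2.27650 rad
ρ = (1 − cos θ)/κ = (1 − -0.64857)/0.5909 = 2.78993
z = sin θ / κ = 0.76115/0.5909 = 1.28813
x = ρ cos φ = 2.78993 × cos(55.47°) = 1.58144
y = ρ sin φ = 2.78993 × sin(55.47°) = 2.29843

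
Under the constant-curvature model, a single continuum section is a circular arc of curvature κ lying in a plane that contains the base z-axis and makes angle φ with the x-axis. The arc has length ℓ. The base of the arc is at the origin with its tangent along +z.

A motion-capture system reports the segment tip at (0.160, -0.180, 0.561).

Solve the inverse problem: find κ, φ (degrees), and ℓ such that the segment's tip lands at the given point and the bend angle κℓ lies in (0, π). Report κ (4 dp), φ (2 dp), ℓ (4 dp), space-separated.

1.2923 311.63 0.6276

ρ = √(x²+y²) = √(0.160² + -0.180²) = 0.24083
φ = atan2(y, x) mod 360° = atan2(-0.180, 0.160) = 311.6335°
|p|² = ρ² + z² = 0.24083² + 0.561² = 0.37272
κ = 2ρ / |p|² = 2×0.24083 / 0.37272 = 1.29229
θ = 2·atan2(ρ, z) = 2·atan2(0.24083, 0.561) = 0.81100 rad
ℓ = θ/κ = 0.81100/1.29229 = 0.62757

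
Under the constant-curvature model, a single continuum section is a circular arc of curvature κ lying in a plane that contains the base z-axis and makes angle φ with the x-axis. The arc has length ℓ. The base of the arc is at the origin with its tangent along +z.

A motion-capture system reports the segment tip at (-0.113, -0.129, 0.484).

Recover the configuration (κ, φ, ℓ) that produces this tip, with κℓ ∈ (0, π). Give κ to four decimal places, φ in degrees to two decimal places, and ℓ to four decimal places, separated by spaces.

ρ = √(x²+y²) = √(-0.113² + -0.129²) = 0.17149
φ = atan2(y, x) mod 360° = atan2(-0.129, -0.113) = 228.7826°
|p|² = ρ² + z² = 0.17149² + 0.484² = 0.26367
κ = 2ρ / |p|² = 2×0.17149 / 0.26367 = 1.30084
θ = 2·atan2(ρ, z) = 2·atan2(0.17149, 0.484) = 0.68105 rad
ℓ = θ/κ = 0.68105/1.30084 = 0.52354

1.3008 228.78 0.5235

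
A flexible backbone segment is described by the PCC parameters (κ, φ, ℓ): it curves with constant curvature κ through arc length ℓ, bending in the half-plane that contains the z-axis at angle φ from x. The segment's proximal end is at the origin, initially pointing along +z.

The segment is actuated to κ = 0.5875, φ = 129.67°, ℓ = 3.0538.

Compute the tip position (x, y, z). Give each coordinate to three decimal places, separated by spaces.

θ = κ·ℓ = 0.5875 × 3.0538 = 1.79411 rad
ρ = (1 − cos θ)/κ = (1 − -0.22146)/0.5875 = 2.07908
z = sin θ / κ = 0.97517/0.5875 = 1.65986
x = ρ cos φ = 2.07908 × cos(129.67°) = -1.32721
y = ρ sin φ = 2.07908 × sin(129.67°) = 1.60034

-1.327 1.600 1.660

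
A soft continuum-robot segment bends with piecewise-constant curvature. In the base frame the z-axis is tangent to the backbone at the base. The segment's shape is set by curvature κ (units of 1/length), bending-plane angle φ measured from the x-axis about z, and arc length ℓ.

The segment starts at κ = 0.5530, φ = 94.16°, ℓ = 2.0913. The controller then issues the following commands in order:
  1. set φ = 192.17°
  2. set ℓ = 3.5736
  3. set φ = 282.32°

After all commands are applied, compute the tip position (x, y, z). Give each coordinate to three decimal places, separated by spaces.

initial: κ=0.5530, φ=94.16°, ℓ=2.0913
cmd 1: set φ=192.17° → (κ,φ,ℓ)=(0.5530,192.17°,2.0913) → tip=(-1.0561,-0.2278,1.6553)
cmd 2: set ℓ=3.5736 → (κ,φ,ℓ)=(0.5530,192.17°,3.5736) → tip=(-2.4648,-0.5316,1.6617)
cmd 3: set φ=282.32° → (κ,φ,ℓ)=(0.5530,282.32°,3.5736) → tip=(0.5380,-2.4634,1.6617)

0.538 -2.463 1.662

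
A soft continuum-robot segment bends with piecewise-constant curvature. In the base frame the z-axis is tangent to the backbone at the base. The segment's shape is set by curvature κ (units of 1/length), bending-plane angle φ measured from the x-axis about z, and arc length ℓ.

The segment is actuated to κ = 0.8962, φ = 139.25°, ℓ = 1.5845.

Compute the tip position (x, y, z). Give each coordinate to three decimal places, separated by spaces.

θ = κ·ℓ = 0.8962 × 1.5845 = 1.42003 rad
ρ = (1 − cos θ)/κ = (1 − 0.15020)/0.8962 = 0.94823
z = sin θ / κ = 0.98866/0.8962 = 1.10316
x = ρ cos φ = 0.94823 × cos(139.25°) = -0.71835
y = ρ sin φ = 0.94823 × sin(139.25°) = 0.61897

-0.718 0.619 1.103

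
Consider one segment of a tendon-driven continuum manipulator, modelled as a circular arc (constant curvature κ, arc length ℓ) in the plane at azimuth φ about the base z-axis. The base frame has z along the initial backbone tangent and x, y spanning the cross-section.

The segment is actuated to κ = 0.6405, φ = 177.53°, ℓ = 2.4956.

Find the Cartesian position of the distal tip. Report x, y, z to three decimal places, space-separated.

θ = κ·ℓ = 0.6405 × 2.4956 = 1.59843 rad
ρ = (1 − cos θ)/κ = (1 − -0.02763)/0.6405 = 1.60442
z = sin θ / κ = 0.99962/0.6405 = 1.56068
x = ρ cos φ = 1.60442 × cos(177.53°) = -1.60293
y = ρ sin φ = 1.60442 × sin(177.53°) = 0.06914

-1.603 0.069 1.561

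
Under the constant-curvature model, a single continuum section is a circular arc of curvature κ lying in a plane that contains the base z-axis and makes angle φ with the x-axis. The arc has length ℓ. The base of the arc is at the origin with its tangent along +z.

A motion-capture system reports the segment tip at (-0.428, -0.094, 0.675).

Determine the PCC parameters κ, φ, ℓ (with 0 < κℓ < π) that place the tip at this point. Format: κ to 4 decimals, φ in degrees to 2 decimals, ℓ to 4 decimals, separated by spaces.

1.3532 192.39 0.8510

ρ = √(x²+y²) = √(-0.428² + -0.094²) = 0.43820
φ = atan2(y, x) mod 360° = atan2(-0.094, -0.428) = 192.3870°
|p|² = ρ² + z² = 0.43820² + 0.675² = 0.64765
κ = 2ρ / |p|² = 2×0.43820 / 0.64765 = 1.35321
θ = 2·atan2(ρ, z) = 2·atan2(0.43820, 0.675) = 1.15161 rad
ℓ = θ/κ = 1.15161/1.35321 = 0.85102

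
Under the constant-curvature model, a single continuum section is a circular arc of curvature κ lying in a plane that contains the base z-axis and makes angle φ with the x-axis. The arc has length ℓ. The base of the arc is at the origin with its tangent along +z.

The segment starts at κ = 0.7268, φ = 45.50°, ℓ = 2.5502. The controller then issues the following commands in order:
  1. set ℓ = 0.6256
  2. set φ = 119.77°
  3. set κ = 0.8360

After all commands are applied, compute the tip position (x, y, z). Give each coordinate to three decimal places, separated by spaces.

-0.079 0.139 0.597

initial: κ=0.7268, φ=45.50°, ℓ=2.5502
cmd 1: set ℓ=0.6256 → (κ,φ,ℓ)=(0.7268,45.50°,0.6256) → tip=(0.0980,0.0997,0.6043)
cmd 2: set φ=119.77° → (κ,φ,ℓ)=(0.7268,119.77°,0.6256) → tip=(-0.0694,0.1213,0.6043)
cmd 3: set κ=0.8360 → (κ,φ,ℓ)=(0.8360,119.77°,0.6256) → tip=(-0.0794,0.1388,0.5975)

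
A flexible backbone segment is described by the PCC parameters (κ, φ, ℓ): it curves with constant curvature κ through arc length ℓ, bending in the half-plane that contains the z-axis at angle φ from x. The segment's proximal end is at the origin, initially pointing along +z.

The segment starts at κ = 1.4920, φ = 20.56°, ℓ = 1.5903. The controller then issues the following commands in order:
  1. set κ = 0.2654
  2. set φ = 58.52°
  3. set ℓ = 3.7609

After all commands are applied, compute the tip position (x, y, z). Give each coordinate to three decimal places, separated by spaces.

initial: κ=1.4920, φ=20.56°, ℓ=1.5903
cmd 1: set κ=0.2654 → (κ,φ,ℓ)=(0.2654,20.56°,1.5903) → tip=(0.3096,0.1161,1.5435)
cmd 2: set φ=58.52° → (κ,φ,ℓ)=(0.2654,58.52°,1.5903) → tip=(0.1727,0.2820,1.5435)
cmd 3: set ℓ=3.7609 → (κ,φ,ℓ)=(0.2654,58.52°,3.7609) → tip=(0.9014,1.4721,3.1668)

0.901 1.472 3.167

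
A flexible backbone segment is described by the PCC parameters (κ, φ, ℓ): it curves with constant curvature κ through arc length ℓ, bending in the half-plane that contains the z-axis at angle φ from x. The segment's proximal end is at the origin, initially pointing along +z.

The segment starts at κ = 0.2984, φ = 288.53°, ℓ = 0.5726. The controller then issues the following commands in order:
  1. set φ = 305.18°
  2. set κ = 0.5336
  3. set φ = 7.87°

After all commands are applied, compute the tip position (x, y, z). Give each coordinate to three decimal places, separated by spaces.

0.086 0.012 0.564

initial: κ=0.2984, φ=288.53°, ℓ=0.5726
cmd 1: set φ=305.18° → (κ,φ,ℓ)=(0.2984,305.18°,0.5726) → tip=(0.0281,-0.0399,0.5698)
cmd 2: set κ=0.5336 → (κ,φ,ℓ)=(0.5336,305.18°,0.5726) → tip=(0.0500,-0.0709,0.5637)
cmd 3: set φ=7.87° → (κ,φ,ℓ)=(0.5336,7.87°,0.5726) → tip=(0.0860,0.0119,0.5637)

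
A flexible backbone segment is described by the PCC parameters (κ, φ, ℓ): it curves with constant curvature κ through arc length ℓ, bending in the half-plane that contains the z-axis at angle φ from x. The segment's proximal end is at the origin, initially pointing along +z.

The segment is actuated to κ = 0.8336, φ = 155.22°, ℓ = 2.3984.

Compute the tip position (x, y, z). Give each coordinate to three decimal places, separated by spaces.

θ = κ·ℓ = 0.8336 × 2.3984 = 1.99931 rad
ρ = (1 − cos θ)/κ = (1 − -0.41552)/0.8336 = 1.69808
z = sin θ / κ = 0.90959/0.8336 = 1.09115
x = ρ cos φ = 1.69808 × cos(155.22°) = -1.54172
y = ρ sin φ = 1.69808 × sin(155.22°) = 0.71172

-1.542 0.712 1.091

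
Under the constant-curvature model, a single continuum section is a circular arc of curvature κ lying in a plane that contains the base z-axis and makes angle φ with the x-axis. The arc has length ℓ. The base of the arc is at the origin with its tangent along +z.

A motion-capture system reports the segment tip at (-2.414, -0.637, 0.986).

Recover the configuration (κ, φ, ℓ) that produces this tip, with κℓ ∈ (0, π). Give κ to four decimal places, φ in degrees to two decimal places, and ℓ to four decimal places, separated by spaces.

0.6930 194.78 3.4478

ρ = √(x²+y²) = √(-2.414² + -0.637²) = 2.49663
φ = atan2(y, x) mod 360° = atan2(-0.637, -2.414) = 194.7821°
|p|² = ρ² + z² = 2.49663² + 0.986² = 7.20536
κ = 2ρ / |p|² = 2×2.49663 / 7.20536 = 0.69299
θ = 2·atan2(ρ, z) = 2·atan2(2.49663, 0.986) = 2.38933 rad
ℓ = θ/κ = 2.38933/0.69299 = 3.44785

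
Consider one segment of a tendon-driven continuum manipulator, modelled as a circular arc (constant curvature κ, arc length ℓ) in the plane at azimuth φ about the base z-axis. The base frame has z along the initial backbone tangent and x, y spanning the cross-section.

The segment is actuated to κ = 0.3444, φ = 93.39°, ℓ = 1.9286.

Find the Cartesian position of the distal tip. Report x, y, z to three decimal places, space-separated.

-0.037 0.616 1.790

θ = κ·ℓ = 0.3444 × 1.9286 = 0.66421 rad
ρ = (1 − cos θ)/κ = (1 − 0.78740)/0.3444 = 0.61729
z = sin θ / κ = 0.61644/0.3444 = 1.78989
x = ρ cos φ = 0.61729 × cos(93.39°) = -0.03650
y = ρ sin φ = 0.61729 × sin(93.39°) = 0.61621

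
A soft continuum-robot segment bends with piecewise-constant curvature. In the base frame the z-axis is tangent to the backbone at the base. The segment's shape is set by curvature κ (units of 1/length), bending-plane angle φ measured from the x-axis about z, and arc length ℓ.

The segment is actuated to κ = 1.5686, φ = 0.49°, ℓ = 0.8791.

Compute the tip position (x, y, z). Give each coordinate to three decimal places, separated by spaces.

θ = κ·ℓ = 1.5686 × 0.8791 = 1.37896 rad
ρ = (1 − cos θ)/κ = (1 − 0.19067)/1.5686 = 0.51596
z = sin θ / κ = 0.98166/1.5686 = 0.62582
x = ρ cos φ = 0.51596 × cos(0.49°) = 0.51594
y = ρ sin φ = 0.51596 × sin(0.49°) = 0.00441

0.516 0.004 0.626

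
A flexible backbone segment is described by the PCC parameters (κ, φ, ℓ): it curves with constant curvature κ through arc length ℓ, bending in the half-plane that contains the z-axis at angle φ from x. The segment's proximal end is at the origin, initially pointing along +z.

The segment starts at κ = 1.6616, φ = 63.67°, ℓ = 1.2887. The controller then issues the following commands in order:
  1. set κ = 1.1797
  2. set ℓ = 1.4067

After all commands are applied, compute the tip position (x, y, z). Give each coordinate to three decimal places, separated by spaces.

0.409 0.827 0.844

initial: κ=1.6616, φ=63.67°, ℓ=1.2887
cmd 1: set κ=1.1797 → (κ,φ,ℓ)=(1.1797,63.67°,1.2887) → tip=(0.3570,0.7214,0.8466)
cmd 2: set ℓ=1.4067 → (κ,φ,ℓ)=(1.1797,63.67°,1.4067) → tip=(0.4093,0.8270,0.8443)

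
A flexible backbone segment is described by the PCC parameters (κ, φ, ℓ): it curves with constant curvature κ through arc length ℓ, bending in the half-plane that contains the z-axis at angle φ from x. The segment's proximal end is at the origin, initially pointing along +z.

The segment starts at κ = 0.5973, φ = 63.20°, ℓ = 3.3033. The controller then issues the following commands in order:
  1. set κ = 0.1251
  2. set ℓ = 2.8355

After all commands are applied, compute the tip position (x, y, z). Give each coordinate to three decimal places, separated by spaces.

0.224 0.444 2.776

initial: κ=0.5973, φ=63.20°, ℓ=3.3033
cmd 1: set κ=0.1251 → (κ,φ,ℓ)=(0.1251,63.20°,3.3033) → tip=(0.3034,0.6006,3.2101)
cmd 2: set ℓ=2.8355 → (κ,φ,ℓ)=(0.1251,63.20°,2.8355) → tip=(0.2244,0.4442,2.7764)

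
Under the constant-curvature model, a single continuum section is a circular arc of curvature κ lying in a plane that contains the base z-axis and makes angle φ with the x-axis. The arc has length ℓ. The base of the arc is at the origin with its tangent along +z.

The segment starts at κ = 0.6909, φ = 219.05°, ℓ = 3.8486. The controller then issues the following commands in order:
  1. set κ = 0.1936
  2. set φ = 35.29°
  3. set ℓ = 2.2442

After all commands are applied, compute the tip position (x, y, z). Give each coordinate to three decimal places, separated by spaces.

initial: κ=0.6909, φ=219.05°, ℓ=3.8486
cmd 1: set κ=0.1936 → (κ,φ,ℓ)=(0.1936,219.05°,3.8486) → tip=(-1.0629,-0.8623,3.5023)
cmd 2: set φ=35.29° → (κ,φ,ℓ)=(0.1936,35.29°,3.8486) → tip=(1.1172,0.7907,3.5023)
cmd 3: set ℓ=2.2442 → (κ,φ,ℓ)=(0.1936,35.29°,2.2442) → tip=(0.3917,0.2772,2.1743)

0.392 0.277 2.174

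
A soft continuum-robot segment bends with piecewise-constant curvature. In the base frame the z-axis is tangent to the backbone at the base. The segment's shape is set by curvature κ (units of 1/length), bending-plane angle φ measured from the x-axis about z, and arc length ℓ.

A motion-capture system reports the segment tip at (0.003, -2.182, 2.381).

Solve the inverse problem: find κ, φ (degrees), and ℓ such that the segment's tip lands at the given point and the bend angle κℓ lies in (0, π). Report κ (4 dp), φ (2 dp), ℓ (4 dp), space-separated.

ρ = √(x²+y²) = √(0.003² + -2.182²) = 2.18200
φ = atan2(y, x) mod 360° = atan2(-2.182, 0.003) = 270.0788°
|p|² = ρ² + z² = 2.18200² + 2.381² = 10.43029
κ = 2ρ / |p|² = 2×2.18200 / 10.43029 = 0.41840
θ = 2·atan2(ρ, z) = 2·atan2(2.18200, 2.381) = 1.48363 rad
ℓ = θ/κ = 1.48363/0.41840 = 3.54598

0.4184 270.08 3.5460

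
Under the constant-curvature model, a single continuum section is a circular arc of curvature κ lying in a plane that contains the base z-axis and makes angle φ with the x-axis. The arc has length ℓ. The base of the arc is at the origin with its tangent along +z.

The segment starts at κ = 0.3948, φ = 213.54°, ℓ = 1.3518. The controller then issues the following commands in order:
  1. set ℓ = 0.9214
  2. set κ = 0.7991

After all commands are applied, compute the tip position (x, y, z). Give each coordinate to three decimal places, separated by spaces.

initial: κ=0.3948, φ=213.54°, ℓ=1.3518
cmd 1: set ℓ=0.9214 → (κ,φ,ℓ)=(0.3948,213.54°,0.9214) → tip=(-0.1382,-0.0916,0.9012)
cmd 2: set κ=0.7991 → (κ,φ,ℓ)=(0.7991,213.54°,0.9214) → tip=(-0.2702,-0.1791,0.8404)

-0.270 -0.179 0.840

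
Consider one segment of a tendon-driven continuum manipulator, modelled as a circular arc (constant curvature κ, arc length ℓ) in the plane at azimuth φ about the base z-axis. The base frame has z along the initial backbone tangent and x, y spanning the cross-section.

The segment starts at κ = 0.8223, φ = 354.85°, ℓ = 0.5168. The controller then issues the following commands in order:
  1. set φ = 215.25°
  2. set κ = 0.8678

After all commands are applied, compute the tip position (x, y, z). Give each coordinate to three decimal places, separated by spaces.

-0.093 -0.066 0.500

initial: κ=0.8223, φ=354.85°, ℓ=0.5168
cmd 1: set φ=215.25° → (κ,φ,ℓ)=(0.8223,215.25°,0.5168) → tip=(-0.0883,-0.0624,0.5014)
cmd 2: set κ=0.8678 → (κ,φ,ℓ)=(0.8678,215.25°,0.5168) → tip=(-0.0931,-0.0658,0.4996)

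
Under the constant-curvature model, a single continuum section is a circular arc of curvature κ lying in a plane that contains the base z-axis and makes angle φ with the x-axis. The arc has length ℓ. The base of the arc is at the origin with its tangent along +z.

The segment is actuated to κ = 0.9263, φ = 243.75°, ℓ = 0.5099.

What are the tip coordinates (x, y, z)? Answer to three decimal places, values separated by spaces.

θ = κ·ℓ = 0.9263 × 0.5099 = 0.47232 rad
ρ = (1 − cos θ)/κ = (1 − 0.89052)/0.9263 = 0.11820
z = sin θ / κ = 0.45495/0.9263 = 0.49115
x = ρ cos φ = 0.11820 × cos(243.75°) = -0.05228
y = ρ sin φ = 0.11820 × sin(243.75°) = -0.10601

-0.052 -0.106 0.491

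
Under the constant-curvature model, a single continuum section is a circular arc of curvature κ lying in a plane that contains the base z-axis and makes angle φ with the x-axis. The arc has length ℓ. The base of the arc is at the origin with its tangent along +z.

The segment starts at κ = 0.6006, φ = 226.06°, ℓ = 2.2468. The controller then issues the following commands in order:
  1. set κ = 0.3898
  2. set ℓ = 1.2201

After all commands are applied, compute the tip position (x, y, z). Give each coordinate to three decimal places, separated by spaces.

initial: κ=0.6006, φ=226.06°, ℓ=2.2468
cmd 1: set κ=0.3898 → (κ,φ,ℓ)=(0.3898,226.06°,2.2468) → tip=(-0.6402,-0.6643,1.9704)
cmd 2: set ℓ=1.2201 → (κ,φ,ℓ)=(0.3898,226.06°,1.2201) → tip=(-0.1976,-0.2050,1.1746)

-0.198 -0.205 1.175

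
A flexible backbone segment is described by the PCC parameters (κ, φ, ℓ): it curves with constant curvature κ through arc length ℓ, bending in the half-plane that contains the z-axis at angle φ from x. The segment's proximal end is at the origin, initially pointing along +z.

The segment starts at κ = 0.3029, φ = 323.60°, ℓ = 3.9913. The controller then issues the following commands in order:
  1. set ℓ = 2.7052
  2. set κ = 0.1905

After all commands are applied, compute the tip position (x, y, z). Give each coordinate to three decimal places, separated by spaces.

initial: κ=0.3029, φ=323.60°, ℓ=3.9913
cmd 1: set ℓ=2.7052 → (κ,φ,ℓ)=(0.3029,323.60°,2.7052) → tip=(0.8433,-0.6217,2.4125)
cmd 2: set κ=0.1905 → (κ,φ,ℓ)=(0.1905,323.60°,2.7052) → tip=(0.5487,-0.4046,2.5870)

0.549 -0.405 2.587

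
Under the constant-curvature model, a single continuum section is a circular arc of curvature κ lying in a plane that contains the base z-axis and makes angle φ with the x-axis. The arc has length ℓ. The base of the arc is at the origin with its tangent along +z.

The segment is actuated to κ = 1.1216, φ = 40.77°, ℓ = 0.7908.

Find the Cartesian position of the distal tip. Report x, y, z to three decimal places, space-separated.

θ = κ·ℓ = 1.1216 × 0.7908 = 0.88696 rad
ρ = (1 − cos θ)/κ = (1 − 0.63177)/1.1216 = 0.32831
z = sin θ / κ = 0.77516/1.1216 = 0.69112
x = ρ cos φ = 0.32831 × cos(40.77°) = 0.24864
y = ρ sin φ = 0.32831 × sin(40.77°) = 0.21439

0.249 0.214 0.691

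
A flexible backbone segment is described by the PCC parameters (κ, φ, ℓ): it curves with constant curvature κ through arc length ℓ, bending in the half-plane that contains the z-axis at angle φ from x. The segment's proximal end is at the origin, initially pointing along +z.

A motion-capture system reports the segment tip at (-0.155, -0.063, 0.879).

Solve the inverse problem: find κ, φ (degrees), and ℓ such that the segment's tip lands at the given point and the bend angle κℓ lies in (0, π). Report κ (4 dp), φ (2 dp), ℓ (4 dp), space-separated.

0.4180 202.12 0.9001

ρ = √(x²+y²) = √(-0.155² + -0.063²) = 0.16731
φ = atan2(y, x) mod 360° = atan2(-0.063, -0.155) = 202.1194°
|p|² = ρ² + z² = 0.16731² + 0.879² = 0.80063
κ = 2ρ / |p|² = 2×0.16731 / 0.80063 = 0.41795
θ = 2·atan2(ρ, z) = 2·atan2(0.16731, 0.879) = 0.37619 rad
ℓ = θ/κ = 0.37619/0.41795 = 0.90008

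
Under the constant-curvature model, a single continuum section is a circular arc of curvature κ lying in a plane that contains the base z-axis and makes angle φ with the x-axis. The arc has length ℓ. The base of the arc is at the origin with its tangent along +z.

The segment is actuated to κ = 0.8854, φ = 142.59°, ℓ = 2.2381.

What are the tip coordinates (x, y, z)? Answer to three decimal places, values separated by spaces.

θ = κ·ℓ = 0.8854 × 2.2381 = 1.98161 rad
ρ = (1 − cos θ)/κ = (1 − -0.39936)/0.8854 = 1.58048
z = sin θ / κ = 0.91679/0.8854 = 1.03546
x = ρ cos φ = 1.58048 × cos(142.59°) = -1.25539
y = ρ sin φ = 1.58048 × sin(142.59°) = 0.96017

-1.255 0.960 1.035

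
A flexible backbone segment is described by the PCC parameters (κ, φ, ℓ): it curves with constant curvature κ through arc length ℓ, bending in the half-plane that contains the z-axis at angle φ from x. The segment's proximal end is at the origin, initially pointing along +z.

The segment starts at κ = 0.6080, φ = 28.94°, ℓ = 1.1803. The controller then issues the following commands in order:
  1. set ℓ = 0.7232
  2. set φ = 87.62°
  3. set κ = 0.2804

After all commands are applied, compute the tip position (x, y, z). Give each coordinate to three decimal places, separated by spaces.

0.003 0.073 0.718

initial: κ=0.6080, φ=28.94°, ℓ=1.1803
cmd 1: set ℓ=0.7232 → (κ,φ,ℓ)=(0.6080,28.94°,0.7232) → tip=(0.1369,0.0757,0.7001)
cmd 2: set φ=87.62° → (κ,φ,ℓ)=(0.6080,87.62°,0.7232) → tip=(0.0065,0.1563,0.7001)
cmd 3: set κ=0.2804 → (κ,φ,ℓ)=(0.2804,87.62°,0.7232) → tip=(0.0030,0.0730,0.7183)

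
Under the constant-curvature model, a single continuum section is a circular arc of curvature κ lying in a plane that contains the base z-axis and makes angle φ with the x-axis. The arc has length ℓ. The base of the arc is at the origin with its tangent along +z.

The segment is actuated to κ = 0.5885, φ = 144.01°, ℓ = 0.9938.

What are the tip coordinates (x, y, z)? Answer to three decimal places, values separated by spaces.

θ = κ·ℓ = 0.5885 × 0.9938 = 0.58485 rad
ρ = (1 − cos θ)/κ = (1 − 0.83379)/0.5885 = 0.28242
z = sin θ / κ = 0.55208/0.5885 = 0.93811
x = ρ cos φ = 0.28242 × cos(144.01°) = -0.22851
y = ρ sin φ = 0.28242 × sin(144.01°) = 0.16596

-0.229 0.166 0.938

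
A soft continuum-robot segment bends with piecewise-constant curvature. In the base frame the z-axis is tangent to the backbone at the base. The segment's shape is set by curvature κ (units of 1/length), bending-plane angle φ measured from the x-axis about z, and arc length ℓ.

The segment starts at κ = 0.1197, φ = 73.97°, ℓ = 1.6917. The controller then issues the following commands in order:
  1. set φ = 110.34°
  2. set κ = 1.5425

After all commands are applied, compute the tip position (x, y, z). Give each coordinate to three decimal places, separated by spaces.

initial: κ=0.1197, φ=73.97°, ℓ=1.6917
cmd 1: set φ=110.34° → (κ,φ,ℓ)=(0.1197,110.34°,1.6917) → tip=(-0.0593,0.1601,1.6802)
cmd 2: set κ=1.5425 → (κ,φ,ℓ)=(1.5425,110.34°,1.6917) → tip=(-0.4195,1.1317,0.3289)

-0.420 1.132 0.329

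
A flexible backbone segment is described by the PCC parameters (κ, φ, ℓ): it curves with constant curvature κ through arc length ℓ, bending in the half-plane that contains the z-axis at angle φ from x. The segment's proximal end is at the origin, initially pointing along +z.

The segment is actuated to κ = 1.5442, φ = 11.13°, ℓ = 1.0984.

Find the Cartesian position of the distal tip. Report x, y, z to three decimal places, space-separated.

0.715 0.141 0.643

θ = κ·ℓ = 1.5442 × 1.0984 = 1.69615 rad
ρ = (1 − cos θ)/κ = (1 − -0.12502)/1.5442 = 0.72855
z = sin θ / κ = 0.99215/1.5442 = 0.64250
x = ρ cos φ = 0.72855 × cos(11.13°) = 0.71485
y = ρ sin φ = 0.72855 × sin(11.13°) = 0.14064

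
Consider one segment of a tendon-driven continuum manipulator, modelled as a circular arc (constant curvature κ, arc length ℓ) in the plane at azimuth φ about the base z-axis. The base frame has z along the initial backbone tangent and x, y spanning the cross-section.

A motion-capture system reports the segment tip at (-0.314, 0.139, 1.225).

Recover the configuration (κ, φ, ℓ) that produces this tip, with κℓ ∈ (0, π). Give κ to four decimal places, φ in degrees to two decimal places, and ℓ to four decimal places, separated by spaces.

ρ = √(x²+y²) = √(-0.314² + 0.139²) = 0.34339
φ = atan2(y, x) mod 360° = atan2(0.139, -0.314) = 156.1222°
|p|² = ρ² + z² = 0.34339² + 1.225² = 1.61854
κ = 2ρ / |p|² = 2×0.34339 / 1.61854 = 0.42432
θ = 2·atan2(ρ, z) = 2·atan2(0.34339, 1.225) = 0.54661 rad
ℓ = θ/κ = 0.54661/0.42432 = 1.28820

0.4243 156.12 1.2882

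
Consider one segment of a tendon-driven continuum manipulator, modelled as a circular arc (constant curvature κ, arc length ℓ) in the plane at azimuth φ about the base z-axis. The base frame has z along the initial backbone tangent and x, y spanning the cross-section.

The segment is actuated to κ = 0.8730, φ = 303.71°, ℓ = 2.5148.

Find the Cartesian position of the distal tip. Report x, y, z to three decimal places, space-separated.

1.007 -1.510 0.929

θ = κ·ℓ = 0.8730 × 2.5148 = 2.19542 rad
ρ = (1 − cos θ)/κ = (1 − -0.58479)/0.8730 = 1.81534
z = sin θ / κ = 0.81118/0.8730 = 0.92919
x = ρ cos φ = 1.81534 × cos(303.71°) = 1.00750
y = ρ sin φ = 1.81534 × sin(303.71°) = -1.51010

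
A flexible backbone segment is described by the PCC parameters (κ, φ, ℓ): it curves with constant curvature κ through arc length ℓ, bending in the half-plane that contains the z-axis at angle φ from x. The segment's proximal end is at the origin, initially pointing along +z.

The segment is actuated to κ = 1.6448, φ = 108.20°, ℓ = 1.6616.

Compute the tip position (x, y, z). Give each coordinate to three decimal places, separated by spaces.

θ = κ·ℓ = 1.6448 × 1.6616 = 2.73300 rad
ρ = (1 − cos θ)/κ = (1 − -0.91768)/1.6448 = 1.16591
z = sin θ / κ = 0.39732/1.6448 = 0.24156
x = ρ cos φ = 1.16591 × cos(108.20°) = -0.36415
y = ρ sin φ = 1.16591 × sin(108.20°) = 1.10758

-0.364 1.108 0.242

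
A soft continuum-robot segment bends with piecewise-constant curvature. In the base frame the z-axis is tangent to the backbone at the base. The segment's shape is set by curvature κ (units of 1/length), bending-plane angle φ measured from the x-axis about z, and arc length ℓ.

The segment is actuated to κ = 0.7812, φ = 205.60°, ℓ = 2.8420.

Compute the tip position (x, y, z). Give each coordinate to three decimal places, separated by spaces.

-1.852 -0.888 1.020

θ = κ·ℓ = 0.7812 × 2.8420 = 2.22017 rad
ρ = (1 − cos θ)/κ = (1 − -0.60469)/0.7812 = 2.05413
z = sin θ / κ = 0.79646/0.7812 = 1.01954
x = ρ cos φ = 2.05413 × cos(205.60°) = -1.85248
y = ρ sin φ = 2.05413 × sin(205.60°) = -0.88756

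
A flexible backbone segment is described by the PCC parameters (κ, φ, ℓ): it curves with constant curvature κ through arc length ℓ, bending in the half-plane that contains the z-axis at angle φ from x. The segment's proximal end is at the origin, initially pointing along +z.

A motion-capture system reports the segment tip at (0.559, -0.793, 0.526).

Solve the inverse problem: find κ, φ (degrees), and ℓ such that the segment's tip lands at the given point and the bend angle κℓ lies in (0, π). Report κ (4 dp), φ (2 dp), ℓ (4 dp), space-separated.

1.5931 305.18 1.3483

ρ = √(x²+y²) = √(0.559² + -0.793²) = 0.97022
φ = atan2(y, x) mod 360° = atan2(-0.793, 0.559) = 305.1807°
|p|² = ρ² + z² = 0.97022² + 0.526² = 1.21801
κ = 2ρ / |p|² = 2×0.97022 / 1.21801 = 1.59313
θ = 2·atan2(ρ, z) = 2·atan2(0.97022, 0.526) = 2.14801 rad
ℓ = θ/κ = 2.14801/1.59313 = 1.34829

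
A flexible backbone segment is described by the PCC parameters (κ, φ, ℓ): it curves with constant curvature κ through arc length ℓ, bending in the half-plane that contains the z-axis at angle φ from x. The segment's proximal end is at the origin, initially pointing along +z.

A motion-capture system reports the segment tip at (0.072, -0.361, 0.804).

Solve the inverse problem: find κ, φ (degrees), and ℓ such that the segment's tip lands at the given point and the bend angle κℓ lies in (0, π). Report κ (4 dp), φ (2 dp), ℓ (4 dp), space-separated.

ρ = √(x²+y²) = √(0.072² + -0.361²) = 0.36811
φ = atan2(y, x) mod 360° = atan2(-0.361, 0.072) = 281.2794°
|p|² = ρ² + z² = 0.36811² + 0.804² = 0.78192
κ = 2ρ / |p|² = 2×0.36811 / 0.78192 = 0.94155
θ = 2·atan2(ρ, z) = 2·atan2(0.36811, 0.804) = 0.85872 rad
ℓ = θ/κ = 0.85872/0.94155 = 0.91203

0.9416 281.28 0.9120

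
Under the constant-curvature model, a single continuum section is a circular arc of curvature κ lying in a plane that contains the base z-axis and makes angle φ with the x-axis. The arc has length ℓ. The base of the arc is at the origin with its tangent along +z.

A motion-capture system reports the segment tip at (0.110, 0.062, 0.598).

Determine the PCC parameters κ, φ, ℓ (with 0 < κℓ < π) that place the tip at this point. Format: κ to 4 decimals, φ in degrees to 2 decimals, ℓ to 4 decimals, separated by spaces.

0.6761 29.41 0.6156

ρ = √(x²+y²) = √(0.110² + 0.062²) = 0.12627
φ = atan2(y, x) mod 360° = atan2(0.062, 0.110) = 29.4072°
|p|² = ρ² + z² = 0.12627² + 0.598² = 0.37355
κ = 2ρ / |p|² = 2×0.12627 / 0.37355 = 0.67606
θ = 2·atan2(ρ, z) = 2·atan2(0.12627, 0.598) = 0.41619 rad
ℓ = θ/κ = 0.41619/0.67606 = 0.61562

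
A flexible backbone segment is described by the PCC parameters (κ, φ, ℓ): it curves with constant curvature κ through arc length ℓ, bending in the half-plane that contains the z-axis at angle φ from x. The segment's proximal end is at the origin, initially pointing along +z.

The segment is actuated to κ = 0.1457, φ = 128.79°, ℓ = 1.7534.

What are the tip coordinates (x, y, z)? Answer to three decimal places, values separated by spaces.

-0.140 0.174 1.734

θ = κ·ℓ = 0.1457 × 1.7534 = 0.25547 rad
ρ = (1 − cos θ)/κ = (1 − 0.96754)/0.1457 = 0.22276
z = sin θ / κ = 0.25270/0.1457 = 1.73439
x = ρ cos φ = 0.22276 × cos(128.79°) = -0.13955
y = ρ sin φ = 0.22276 × sin(128.79°) = 0.17363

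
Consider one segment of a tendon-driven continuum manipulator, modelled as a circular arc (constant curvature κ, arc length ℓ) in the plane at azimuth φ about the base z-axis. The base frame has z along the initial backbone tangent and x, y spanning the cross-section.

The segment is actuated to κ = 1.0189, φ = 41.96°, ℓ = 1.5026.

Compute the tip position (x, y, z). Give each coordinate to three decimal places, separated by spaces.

0.701 0.630 0.981

θ = κ·ℓ = 1.0189 × 1.5026 = 1.53100 rad
ρ = (1 − cos θ)/κ = (1 − 0.03979)/1.0189 = 0.94240
z = sin θ / κ = 0.99921/1.0189 = 0.98067
x = ρ cos φ = 0.94240 × cos(41.96°) = 0.70078
y = ρ sin φ = 0.94240 × sin(41.96°) = 0.63010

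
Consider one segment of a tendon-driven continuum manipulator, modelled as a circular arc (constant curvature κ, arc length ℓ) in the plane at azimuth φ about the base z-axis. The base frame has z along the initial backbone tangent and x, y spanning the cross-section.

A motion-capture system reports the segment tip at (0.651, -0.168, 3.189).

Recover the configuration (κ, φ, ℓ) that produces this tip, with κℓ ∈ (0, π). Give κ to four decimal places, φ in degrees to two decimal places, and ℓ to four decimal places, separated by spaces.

ρ = √(x²+y²) = √(0.651² + -0.168²) = 0.67233
φ = atan2(y, x) mod 360° = atan2(-0.168, 0.651) = 345.5297°
|p|² = ρ² + z² = 0.67233² + 3.189² = 10.62175
κ = 2ρ / |p|² = 2×0.67233 / 10.62175 = 0.12659
θ = 2·atan2(ρ, z) = 2·atan2(0.67233, 3.189) = 0.41557 rad
ℓ = θ/κ = 0.41557/0.12659 = 3.28267

0.1266 345.53 3.2827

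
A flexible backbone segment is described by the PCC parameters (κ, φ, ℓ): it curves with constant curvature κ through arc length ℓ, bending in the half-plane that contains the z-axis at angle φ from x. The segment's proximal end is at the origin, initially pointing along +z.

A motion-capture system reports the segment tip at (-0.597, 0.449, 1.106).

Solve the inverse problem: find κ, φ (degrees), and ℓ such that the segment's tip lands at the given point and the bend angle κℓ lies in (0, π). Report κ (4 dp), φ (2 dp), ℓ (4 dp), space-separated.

ρ = √(x²+y²) = √(-0.597² + 0.449²) = 0.74700
φ = atan2(y, x) mod 360° = atan2(0.449, -0.597) = 143.0534°
|p|² = ρ² + z² = 0.74700² + 1.106² = 1.78125
κ = 2ρ / |p|² = 2×0.74700 / 1.78125 = 0.83874
θ = 2·atan2(ρ, z) = 2·atan2(0.74700, 1.106) = 1.18806 rad
ℓ = θ/κ = 1.18806/0.83874 = 1.41648

0.8387 143.05 1.4165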